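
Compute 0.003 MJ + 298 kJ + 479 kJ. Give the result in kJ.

780 kJ

In kJ:
  0.003 MJ = 0.003 × 10³ kJ = 3
  298 kJ → 298
  479 kJ → 479
Sum: 3 + 298 + 479 = 780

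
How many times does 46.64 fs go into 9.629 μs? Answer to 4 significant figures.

206500000

(9.629e-6) / (46.64e-15) = 0.20645e9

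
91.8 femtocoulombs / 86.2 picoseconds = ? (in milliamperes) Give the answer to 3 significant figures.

(91.8e-15) / (86.2e-12) = 1.065e-3 A

1.06 milliamperes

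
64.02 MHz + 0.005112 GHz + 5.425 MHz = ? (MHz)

In MHz:
  64.02 MHz → 64.02
  0.005112 GHz = 0.005112e3 MHz = 5.112
  5.425 MHz → 5.425
Sum: 64.02 + 5.112 + 5.425 = 74.557

74.557 MHz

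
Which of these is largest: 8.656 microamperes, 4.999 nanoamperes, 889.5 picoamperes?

8.656 microamperes

8.656 microamperes = 0.000008656 amperes
4.999 nanoamperes = 0.000000004999 amperes
889.5 picoamperes = 0.0000000008895 amperes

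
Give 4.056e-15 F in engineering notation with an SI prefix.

4.056 fF

= 4.056e-15 F; 1e-15 is femto.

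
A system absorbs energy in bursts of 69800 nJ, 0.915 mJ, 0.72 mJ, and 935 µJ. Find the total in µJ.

In µJ:
  69800 nJ = 69800 × 10^-3 µJ = 69.8
  0.915 mJ = 0.915 × 10^3 µJ = 915
  0.72 mJ = 0.72 × 10^3 µJ = 720
  935 µJ → 935
Sum: 69.8 + 915 + 720 + 935 = 2639.8

2639.8 µJ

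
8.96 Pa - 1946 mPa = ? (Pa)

In Pa:
  8.96 Pa → 8.96
  1946 mPa = 1946e-3 Pa = 1.946
Difference: 8.96 - 1.946 = 7.014

7.014 Pa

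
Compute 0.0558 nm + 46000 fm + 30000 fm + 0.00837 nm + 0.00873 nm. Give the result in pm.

In pm:
  0.0558 nm = 0.0558 × 10^3 pm = 55.8
  46000 fm = 46000 × 10^-3 pm = 46
  30000 fm = 30000 × 10^-3 pm = 30
  0.00837 nm = 0.00837 × 10^3 pm = 8.37
  0.00873 nm = 0.00873 × 10^3 pm = 8.73
Sum: 55.8 + 46 + 30 + 8.37 + 8.73 = 148.9

148.9 pm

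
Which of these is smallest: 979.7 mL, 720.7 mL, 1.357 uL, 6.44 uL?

1.357 uL

979.7 mL = 0.9797 L
720.7 mL = 0.7207 L
1.357 uL = 0.000001357 L
6.44 uL = 0.00000644 L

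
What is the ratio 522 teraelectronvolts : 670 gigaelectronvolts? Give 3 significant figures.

779

(522 × 10^12) / (670 × 10^9) = 0.7791 × 10^3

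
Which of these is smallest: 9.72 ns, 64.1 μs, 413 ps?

9.72 ns = 0.00000000972 s
64.1 μs = 0.0000641 s
413 ps = 0.000000000413 s

413 ps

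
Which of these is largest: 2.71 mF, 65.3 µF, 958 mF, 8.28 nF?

2.71 mF = 0.00271 F
65.3 µF = 0.0000653 F
958 mF = 0.958 F
8.28 nF = 0.00000000828 F

958 mF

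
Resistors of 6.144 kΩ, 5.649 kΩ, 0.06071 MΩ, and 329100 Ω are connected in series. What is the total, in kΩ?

401.603 kΩ

In kΩ:
  6.144 kΩ → 6.144
  5.649 kΩ → 5.649
  0.06071 MΩ = 0.06071 × 10^3 kΩ = 60.71
  329100 Ω = 329100 × 10^-3 kΩ = 329.1
Sum: 6.144 + 5.649 + 60.71 + 329.1 = 401.603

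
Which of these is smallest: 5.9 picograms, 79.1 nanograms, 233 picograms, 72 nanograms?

5.9 picograms

5.9 picograms = 0.0000000000059 grams
79.1 nanograms = 0.0000000791 grams
233 picograms = 0.000000000233 grams
72 nanograms = 0.000000072 grams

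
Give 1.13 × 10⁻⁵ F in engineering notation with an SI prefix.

11.3 uF

= 11.3 × 10⁻⁶ F; 10⁻⁶ is micro.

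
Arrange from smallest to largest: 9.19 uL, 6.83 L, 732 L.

9.19 uL = 0.00000919 L
6.83 L = 6.83 L
732 L = 732 L

9.19 uL < 6.83 L < 732 L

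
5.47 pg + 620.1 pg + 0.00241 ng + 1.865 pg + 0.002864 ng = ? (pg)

632.709 pg

In pg:
  5.47 pg → 5.47
  620.1 pg → 620.1
  0.00241 ng = 0.00241 × 10³ pg = 2.41
  1.865 pg → 1.865
  0.002864 ng = 0.002864 × 10³ pg = 2.864
Sum: 5.47 + 620.1 + 2.41 + 1.865 + 2.864 = 632.709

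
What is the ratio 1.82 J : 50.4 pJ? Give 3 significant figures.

36100000000

(1.82) / (50.4e-12) = 0.03611e12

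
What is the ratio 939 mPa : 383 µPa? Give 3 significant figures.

(939e-3) / (383e-6) = 2.452e3

2450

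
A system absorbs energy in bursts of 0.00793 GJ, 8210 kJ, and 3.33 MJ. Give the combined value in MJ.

In MJ:
  0.00793 GJ = 0.00793e3 MJ = 7.93
  8210 kJ = 8210e-3 MJ = 8.21
  3.33 MJ → 3.33
Sum: 7.93 + 8.21 + 3.33 = 19.47

19.47 MJ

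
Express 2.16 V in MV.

(no prefix) = 10^0, mega = 10^6; factor is 10^-6.
2.16 × 10^-6 = 0.00000216

0.00000216 MV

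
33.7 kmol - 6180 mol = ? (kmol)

In kmol:
  33.7 kmol → 33.7
  6180 mol = 6180 × 10⁻³ kmol = 6.18
Difference: 33.7 - 6.18 = 27.52

27.52 kmol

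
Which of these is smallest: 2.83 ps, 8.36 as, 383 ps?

8.36 as

2.83 ps = 0.00000000000283 s
8.36 as = 0.00000000000000000836 s
383 ps = 0.000000000383 s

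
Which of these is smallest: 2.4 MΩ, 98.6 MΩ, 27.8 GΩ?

2.4 MΩ

2.4 MΩ = 2400000 Ω
98.6 MΩ = 98600000 Ω
27.8 GΩ = 27800000000 Ω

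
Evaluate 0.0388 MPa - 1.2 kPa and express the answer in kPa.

37.6 kPa

In kPa:
  0.0388 MPa = 0.0388e3 kPa = 38.8
  1.2 kPa → 1.2
Difference: 38.8 - 1.2 = 37.6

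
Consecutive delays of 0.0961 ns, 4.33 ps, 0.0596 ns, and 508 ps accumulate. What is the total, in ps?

In ps:
  0.0961 ns = 0.0961 × 10^3 ps = 96.1
  4.33 ps → 4.33
  0.0596 ns = 0.0596 × 10^3 ps = 59.6
  508 ps → 508
Sum: 96.1 + 4.33 + 59.6 + 508 = 668.03

668.03 ps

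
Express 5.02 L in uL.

5020000 uL

(no prefix) = 10⁰, micro = 10⁻⁶; factor is 10⁶.
5.02 × 10⁶ = 5020000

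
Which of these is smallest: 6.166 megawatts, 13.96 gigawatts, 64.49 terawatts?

6.166 megawatts

6.166 megawatts = 6166000 watts
13.96 gigawatts = 13960000000 watts
64.49 terawatts = 64490000000000 watts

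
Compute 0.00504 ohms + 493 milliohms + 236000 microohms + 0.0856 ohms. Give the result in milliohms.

In milliohms:
  0.00504 ohms = 0.00504 × 10^3 milliohms = 5.04
  493 milliohms → 493
  236000 microohms = 236000 × 10^-3 milliohms = 236
  0.0856 ohms = 0.0856 × 10^3 milliohms = 85.6
Sum: 5.04 + 493 + 236 + 85.6 = 819.64

819.64 milliohms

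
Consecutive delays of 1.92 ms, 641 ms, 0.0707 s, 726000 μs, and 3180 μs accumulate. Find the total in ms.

In ms:
  1.92 ms → 1.92
  641 ms → 641
  0.0707 s = 0.0707 × 10^3 ms = 70.7
  726000 μs = 726000 × 10^-3 ms = 726
  3180 μs = 3180 × 10^-3 ms = 3.18
Sum: 1.92 + 641 + 70.7 + 726 + 3.18 = 1442.8

1442.8 ms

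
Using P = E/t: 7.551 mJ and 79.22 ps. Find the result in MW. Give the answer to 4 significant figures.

(7.551 × 10⁻³) / (79.22 × 10⁻¹²) = 0.0953168 × 10⁹ W

95.32 MW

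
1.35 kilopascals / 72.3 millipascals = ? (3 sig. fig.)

18700

(1.35e3) / (72.3e-3) = 0.01867e6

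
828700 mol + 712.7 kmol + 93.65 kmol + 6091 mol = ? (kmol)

1641.141 kmol

In kmol:
  828700 mol = 828700e-3 kmol = 828.7
  712.7 kmol → 712.7
  93.65 kmol → 93.65
  6091 mol = 6091e-3 kmol = 6.091
Sum: 828.7 + 712.7 + 93.65 + 6.091 = 1641.141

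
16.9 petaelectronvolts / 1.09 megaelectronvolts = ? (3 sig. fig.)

15500000000

(16.9 × 10^15) / (1.09 × 10^6) = 15.5 × 10^9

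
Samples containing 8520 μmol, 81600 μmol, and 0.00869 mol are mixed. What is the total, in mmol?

In mmol:
  8520 μmol = 8520e-3 mmol = 8.52
  81600 μmol = 81600e-3 mmol = 81.6
  0.00869 mol = 0.00869e3 mmol = 8.69
Sum: 8.52 + 81.6 + 8.69 = 98.81

98.81 mmol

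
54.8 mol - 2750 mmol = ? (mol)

In mol:
  54.8 mol → 54.8
  2750 mmol = 2750 × 10⁻³ mol = 2.75
Difference: 54.8 - 2.75 = 52.05

52.05 mol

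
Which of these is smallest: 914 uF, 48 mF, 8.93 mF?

914 uF = 0.000914 F
48 mF = 0.048 F
8.93 mF = 0.00893 F

914 uF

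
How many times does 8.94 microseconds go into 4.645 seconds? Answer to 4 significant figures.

(4.645) / (8.94 × 10⁻⁶) = 0.51957 × 10⁶

519600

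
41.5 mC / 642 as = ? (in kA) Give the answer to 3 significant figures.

64600000000 kA

(41.5e-3) / (642e-18) = 0.064642e15 A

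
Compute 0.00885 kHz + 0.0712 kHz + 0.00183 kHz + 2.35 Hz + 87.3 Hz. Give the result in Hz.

In Hz:
  0.00885 kHz = 0.00885 × 10³ Hz = 8.85
  0.0712 kHz = 0.0712 × 10³ Hz = 71.2
  0.00183 kHz = 0.00183 × 10³ Hz = 1.83
  2.35 Hz → 2.35
  87.3 Hz → 87.3
Sum: 8.85 + 71.2 + 1.83 + 2.35 + 87.3 = 171.53

171.53 Hz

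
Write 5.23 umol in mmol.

0.00523 mmol

micro = 10^-6, milli = 10^-3; factor is 10^-3.
5.23 × 10^-3 = 0.00523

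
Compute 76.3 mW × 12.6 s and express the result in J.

76.3e-3 × 12.6 = 961.38e-3 J

0.96138 J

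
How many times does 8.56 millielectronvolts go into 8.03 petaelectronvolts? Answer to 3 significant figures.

(8.03e15) / (8.56e-3) = 0.9381e18

938000000000000000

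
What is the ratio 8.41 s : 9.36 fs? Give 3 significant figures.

899000000000000

(8.41) / (9.36 × 10⁻¹⁵) = 0.8985 × 10¹⁵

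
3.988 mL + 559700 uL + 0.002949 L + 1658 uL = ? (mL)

In mL:
  3.988 mL → 3.988
  559700 uL = 559700 × 10⁻³ mL = 559.7
  0.002949 L = 0.002949 × 10³ mL = 2.949
  1658 uL = 1658 × 10⁻³ mL = 1.658
Sum: 3.988 + 559.7 + 2.949 + 1.658 = 568.295

568.295 mL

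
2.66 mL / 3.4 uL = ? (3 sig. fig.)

(2.66 × 10^-3) / (3.4 × 10^-6) = 0.7824 × 10^3

782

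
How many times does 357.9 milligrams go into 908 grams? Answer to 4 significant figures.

2537

(908) / (357.9e-3) = 2.537e3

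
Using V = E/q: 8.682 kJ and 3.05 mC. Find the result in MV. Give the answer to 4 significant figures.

(8.682 × 10^3) / (3.05 × 10^-3) = 2.84656 × 10^6 V

2.847 MV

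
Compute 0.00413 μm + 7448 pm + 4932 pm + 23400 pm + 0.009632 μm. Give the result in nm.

49.542 nm

In nm:
  0.00413 μm = 0.00413 × 10^3 nm = 4.13
  7448 pm = 7448 × 10^-3 nm = 7.448
  4932 pm = 4932 × 10^-3 nm = 4.932
  23400 pm = 23400 × 10^-3 nm = 23.4
  0.009632 μm = 0.009632 × 10^3 nm = 9.632
Sum: 4.13 + 7.448 + 4.932 + 23.4 + 9.632 = 49.542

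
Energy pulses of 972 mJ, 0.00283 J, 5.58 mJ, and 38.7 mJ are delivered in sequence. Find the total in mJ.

In mJ:
  972 mJ → 972
  0.00283 J = 0.00283 × 10³ mJ = 2.83
  5.58 mJ → 5.58
  38.7 mJ → 38.7
Sum: 972 + 2.83 + 5.58 + 38.7 = 1019.11

1019.11 mJ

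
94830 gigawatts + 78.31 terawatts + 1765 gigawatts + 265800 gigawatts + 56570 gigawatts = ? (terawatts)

In terawatts:
  94830 gigawatts = 94830 × 10^-3 terawatts = 94.83
  78.31 terawatts → 78.31
  1765 gigawatts = 1765 × 10^-3 terawatts = 1.765
  265800 gigawatts = 265800 × 10^-3 terawatts = 265.8
  56570 gigawatts = 56570 × 10^-3 terawatts = 56.57
Sum: 94.83 + 78.31 + 1.765 + 265.8 + 56.57 = 497.275

497.275 terawatts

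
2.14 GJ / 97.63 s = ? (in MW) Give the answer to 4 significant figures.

(2.14e9) / (97.63) = 0.0219195e9 W

21.92 MW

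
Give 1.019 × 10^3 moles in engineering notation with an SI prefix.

1.019 kilomoles

= 1.019 × 10^3 moles; 10^3 is kilo.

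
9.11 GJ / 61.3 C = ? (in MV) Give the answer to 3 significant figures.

(9.11 × 10⁹) / (61.3) = 0.14861 × 10⁹ V

149 MV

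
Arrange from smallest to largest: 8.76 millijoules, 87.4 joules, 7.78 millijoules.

8.76 millijoules = 0.00876 joules
87.4 joules = 87.4 joules
7.78 millijoules = 0.00778 joules

7.78 millijoules < 8.76 millijoules < 87.4 joules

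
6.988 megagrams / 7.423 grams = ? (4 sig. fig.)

941400

(6.988 × 10⁶) / (7.423) = 0.9414 × 10⁶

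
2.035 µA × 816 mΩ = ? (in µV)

1.66056 µV

2.035 × 10^-6 × 816 × 10^-3 = 1660.56 × 10^-9 V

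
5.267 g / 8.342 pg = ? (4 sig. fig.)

(5.267) / (8.342e-12) = 0.63138e12

631400000000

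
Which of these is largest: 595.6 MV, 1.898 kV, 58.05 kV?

595.6 MV = 595600000 V
1.898 kV = 1898 V
58.05 kV = 58050 V

595.6 MV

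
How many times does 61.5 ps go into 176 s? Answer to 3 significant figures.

(176) / (61.5 × 10⁻¹²) = 2.862 × 10¹²

2860000000000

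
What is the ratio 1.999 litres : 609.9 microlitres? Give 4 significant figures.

(1.999) / (609.9 × 10^-6) = 0.0032776 × 10^6

3278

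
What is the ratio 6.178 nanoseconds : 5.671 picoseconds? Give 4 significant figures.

1089

(6.178 × 10⁻⁹) / (5.671 × 10⁻¹²) = 1.0894 × 10³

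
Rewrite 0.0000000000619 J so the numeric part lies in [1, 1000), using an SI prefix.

= 61.9e-12 J; 1e-12 is pico.

61.9 pJ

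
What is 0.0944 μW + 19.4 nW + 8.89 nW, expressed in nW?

122.69 nW

In nW:
  0.0944 μW = 0.0944 × 10³ nW = 94.4
  19.4 nW → 19.4
  8.89 nW → 8.89
Sum: 94.4 + 19.4 + 8.89 = 122.69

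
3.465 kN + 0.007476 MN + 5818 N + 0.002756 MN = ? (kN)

19.515 kN

In kN:
  3.465 kN → 3.465
  0.007476 MN = 0.007476e3 kN = 7.476
  5818 N = 5818e-3 kN = 5.818
  0.002756 MN = 0.002756e3 kN = 2.756
Sum: 3.465 + 7.476 + 5.818 + 2.756 = 19.515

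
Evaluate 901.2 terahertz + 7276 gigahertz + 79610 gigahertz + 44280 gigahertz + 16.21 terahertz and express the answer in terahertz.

In terahertz:
  901.2 terahertz → 901.2
  7276 gigahertz = 7276e-3 terahertz = 7.276
  79610 gigahertz = 79610e-3 terahertz = 79.61
  44280 gigahertz = 44280e-3 terahertz = 44.28
  16.21 terahertz → 16.21
Sum: 901.2 + 7.276 + 79.61 + 44.28 + 16.21 = 1048.576

1048.576 terahertz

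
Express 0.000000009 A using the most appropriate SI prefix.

= 9 × 10^-9 A; 10^-9 is nano.

9 nA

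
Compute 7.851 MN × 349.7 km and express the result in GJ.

2745.4947 GJ

7.851e6 × 349.7e3 = 2745.4947e9 J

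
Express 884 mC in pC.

milli = 10⁻³, pico = 10⁻¹²; factor is 10⁹.
884 × 10⁹ = 884000000000

884000000000 pC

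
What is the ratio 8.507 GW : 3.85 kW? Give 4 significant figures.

2210000

(8.507 × 10⁹) / (3.85 × 10³) = 2.2096 × 10⁶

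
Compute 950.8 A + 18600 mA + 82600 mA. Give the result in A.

1052 A

In A:
  950.8 A → 950.8
  18600 mA = 18600 × 10^-3 A = 18.6
  82600 mA = 82600 × 10^-3 A = 82.6
Sum: 950.8 + 18.6 + 82.6 = 1052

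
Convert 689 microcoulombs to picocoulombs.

689000000 picocoulombs

micro = 1e-6, pico = 1e-12; factor is 1e6.
689 × 1e6 = 689000000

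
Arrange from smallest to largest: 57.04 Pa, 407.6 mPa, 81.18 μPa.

57.04 Pa = 57.04 Pa
407.6 mPa = 0.4076 Pa
81.18 μPa = 0.00008118 Pa

81.18 μPa < 407.6 mPa < 57.04 Pa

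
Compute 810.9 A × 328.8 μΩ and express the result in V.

0.26662392 V

810.9 × 328.8e-6 = 266623.92e-6 V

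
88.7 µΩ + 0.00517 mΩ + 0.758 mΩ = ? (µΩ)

851.87 µΩ

In µΩ:
  88.7 µΩ → 88.7
  0.00517 mΩ = 0.00517 × 10^3 µΩ = 5.17
  0.758 mΩ = 0.758 × 10^3 µΩ = 758
Sum: 88.7 + 5.17 + 758 = 851.87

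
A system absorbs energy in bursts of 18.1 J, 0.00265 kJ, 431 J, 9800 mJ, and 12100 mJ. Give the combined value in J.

473.65 J

In J:
  18.1 J → 18.1
  0.00265 kJ = 0.00265 × 10^3 J = 2.65
  431 J → 431
  9800 mJ = 9800 × 10^-3 J = 9.8
  12100 mJ = 12100 × 10^-3 J = 12.1
Sum: 18.1 + 2.65 + 431 + 9.8 + 12.1 = 473.65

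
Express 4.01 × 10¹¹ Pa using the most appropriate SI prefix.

401 GPa

= 401 × 10⁹ Pa; 10⁹ is giga.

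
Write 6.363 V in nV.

6363000000 nV

(no prefix) = 1e0, nano = 1e-9; factor is 1e9.
6.363 × 1e9 = 6363000000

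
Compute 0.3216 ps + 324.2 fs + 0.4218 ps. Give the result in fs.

In fs:
  0.3216 ps = 0.3216e3 fs = 321.6
  324.2 fs → 324.2
  0.4218 ps = 0.4218e3 fs = 421.8
Sum: 321.6 + 324.2 + 421.8 = 1067.6

1067.6 fs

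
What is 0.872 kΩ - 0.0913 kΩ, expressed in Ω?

In Ω:
  0.872 kΩ = 0.872 × 10^3 Ω = 872
  0.0913 kΩ = 0.0913 × 10^3 Ω = 91.3
Difference: 872 - 91.3 = 780.7

780.7 Ω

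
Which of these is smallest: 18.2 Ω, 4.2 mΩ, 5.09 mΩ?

18.2 Ω = 18.2 Ω
4.2 mΩ = 0.0042 Ω
5.09 mΩ = 0.00509 Ω

4.2 mΩ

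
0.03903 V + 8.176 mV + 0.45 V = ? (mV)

497.206 mV

In mV:
  0.03903 V = 0.03903 × 10³ mV = 39.03
  8.176 mV → 8.176
  0.45 V = 0.45 × 10³ mV = 450
Sum: 39.03 + 8.176 + 450 = 497.206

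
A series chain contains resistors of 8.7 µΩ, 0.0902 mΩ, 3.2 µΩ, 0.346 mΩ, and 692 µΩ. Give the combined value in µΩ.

1140.1 µΩ

In µΩ:
  8.7 µΩ → 8.7
  0.0902 mΩ = 0.0902e3 µΩ = 90.2
  3.2 µΩ → 3.2
  0.346 mΩ = 0.346e3 µΩ = 346
  692 µΩ → 692
Sum: 8.7 + 90.2 + 3.2 + 346 + 692 = 1140.1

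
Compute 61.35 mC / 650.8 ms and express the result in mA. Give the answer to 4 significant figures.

94.27 mA

(61.35e-3) / (650.8e-3) = 0.0942686 A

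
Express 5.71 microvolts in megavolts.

micro = 1e-6, mega = 1e6; factor is 1e-12.
5.71 × 1e-12 = 0.00000000000571

0.00000000000571 megavolts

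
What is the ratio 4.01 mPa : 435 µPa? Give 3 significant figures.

(4.01 × 10⁻³) / (435 × 10⁻⁶) = 0.009218 × 10³

9.22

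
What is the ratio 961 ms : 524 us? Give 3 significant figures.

1830

(961e-3) / (524e-6) = 1.834e3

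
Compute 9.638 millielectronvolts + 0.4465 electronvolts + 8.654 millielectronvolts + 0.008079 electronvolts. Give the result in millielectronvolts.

In millielectronvolts:
  9.638 millielectronvolts → 9.638
  0.4465 electronvolts = 0.4465e3 millielectronvolts = 446.5
  8.654 millielectronvolts → 8.654
  0.008079 electronvolts = 0.008079e3 millielectronvolts = 8.079
Sum: 9.638 + 446.5 + 8.654 + 8.079 = 472.871

472.871 millielectronvolts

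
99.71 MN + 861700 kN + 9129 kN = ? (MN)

970.539 MN

In MN:
  99.71 MN → 99.71
  861700 kN = 861700 × 10^-3 MN = 861.7
  9129 kN = 9129 × 10^-3 MN = 9.129
Sum: 99.71 + 861.7 + 9.129 = 970.539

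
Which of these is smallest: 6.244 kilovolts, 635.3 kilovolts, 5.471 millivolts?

5.471 millivolts

6.244 kilovolts = 6244 volts
635.3 kilovolts = 635300 volts
5.471 millivolts = 0.005471 volts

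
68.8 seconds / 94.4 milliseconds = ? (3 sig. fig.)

(68.8) / (94.4e-3) = 0.7288e3

729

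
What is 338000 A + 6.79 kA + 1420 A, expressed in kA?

346.21 kA

In kA:
  338000 A = 338000 × 10^-3 kA = 338
  6.79 kA → 6.79
  1420 A = 1420 × 10^-3 kA = 1.42
Sum: 338 + 6.79 + 1.42 = 346.21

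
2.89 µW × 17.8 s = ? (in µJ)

51.442 µJ

2.89 × 10⁻⁶ × 17.8 = 51.442 × 10⁻⁶ J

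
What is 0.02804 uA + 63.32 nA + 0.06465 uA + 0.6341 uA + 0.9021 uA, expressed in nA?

1692.21 nA

In nA:
  0.02804 uA = 0.02804 × 10^3 nA = 28.04
  63.32 nA → 63.32
  0.06465 uA = 0.06465 × 10^3 nA = 64.65
  0.6341 uA = 0.6341 × 10^3 nA = 634.1
  0.9021 uA = 0.9021 × 10^3 nA = 902.1
Sum: 28.04 + 63.32 + 64.65 + 634.1 + 902.1 = 1692.21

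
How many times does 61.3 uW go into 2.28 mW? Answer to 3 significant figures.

(2.28e-3) / (61.3e-6) = 0.03719e3

37.2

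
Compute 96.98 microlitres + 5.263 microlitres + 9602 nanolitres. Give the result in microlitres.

In microlitres:
  96.98 microlitres → 96.98
  5.263 microlitres → 5.263
  9602 nanolitres = 9602 × 10⁻³ microlitres = 9.602
Sum: 96.98 + 5.263 + 9.602 = 111.845

111.845 microlitres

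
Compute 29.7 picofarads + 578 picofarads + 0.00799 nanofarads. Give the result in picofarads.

615.69 picofarads

In picofarads:
  29.7 picofarads → 29.7
  578 picofarads → 578
  0.00799 nanofarads = 0.00799e3 picofarads = 7.99
Sum: 29.7 + 578 + 7.99 = 615.69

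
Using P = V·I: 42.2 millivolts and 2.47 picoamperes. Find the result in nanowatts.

0.000104234 nanowatts

42.2 × 10⁻³ × 2.47 × 10⁻¹² = 104.234 × 10⁻¹⁵ W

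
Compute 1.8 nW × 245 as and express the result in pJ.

1.8 × 10^-9 × 245 × 10^-18 = 441 × 10^-27 J

0.000000000000441 pJ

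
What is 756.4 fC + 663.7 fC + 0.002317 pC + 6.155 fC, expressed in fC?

1428.572 fC

In fC:
  756.4 fC → 756.4
  663.7 fC → 663.7
  0.002317 pC = 0.002317e3 fC = 2.317
  6.155 fC → 6.155
Sum: 756.4 + 663.7 + 2.317 + 6.155 = 1428.572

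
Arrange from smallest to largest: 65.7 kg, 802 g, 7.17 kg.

65.7 kg = 65700 g
802 g = 802 g
7.17 kg = 7170 g

802 g < 7.17 kg < 65.7 kg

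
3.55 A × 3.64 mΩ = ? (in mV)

3.55 × 3.64e-3 = 12.922e-3 V

12.922 mV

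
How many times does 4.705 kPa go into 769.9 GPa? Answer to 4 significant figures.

(769.9 × 10⁹) / (4.705 × 10³) = 163.63 × 10⁶

163600000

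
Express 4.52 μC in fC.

micro = 1e-6, femto = 1e-15; factor is 1e9.
4.52 × 1e9 = 4520000000

4520000000 fC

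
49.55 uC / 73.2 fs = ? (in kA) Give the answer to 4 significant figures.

676900 kA

(49.55 × 10⁻⁶) / (73.2 × 10⁻¹⁵) = 0.676913 × 10⁹ A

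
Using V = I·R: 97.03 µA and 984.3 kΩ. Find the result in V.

95.506629 V

97.03 × 10⁻⁶ × 984.3 × 10³ = 95506.629 × 10⁻³ V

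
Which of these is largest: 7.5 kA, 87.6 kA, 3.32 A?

7.5 kA = 7500 A
87.6 kA = 87600 A
3.32 A = 3.32 A

87.6 kA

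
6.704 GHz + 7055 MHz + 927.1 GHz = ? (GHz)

In GHz:
  6.704 GHz → 6.704
  7055 MHz = 7055 × 10^-3 GHz = 7.055
  927.1 GHz → 927.1
Sum: 6.704 + 7.055 + 927.1 = 940.859

940.859 GHz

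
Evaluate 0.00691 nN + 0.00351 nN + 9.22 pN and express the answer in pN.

19.64 pN

In pN:
  0.00691 nN = 0.00691e3 pN = 6.91
  0.00351 nN = 0.00351e3 pN = 3.51
  9.22 pN → 9.22
Sum: 6.91 + 3.51 + 9.22 = 19.64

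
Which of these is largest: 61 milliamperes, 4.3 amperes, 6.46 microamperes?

61 milliamperes = 0.061 amperes
4.3 amperes = 4.3 amperes
6.46 microamperes = 0.00000646 amperes

4.3 amperes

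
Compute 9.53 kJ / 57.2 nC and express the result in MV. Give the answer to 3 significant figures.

(9.53e3) / (57.2e-9) = 0.16661e12 V

167000 MV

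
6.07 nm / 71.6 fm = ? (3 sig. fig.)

84800

(6.07e-9) / (71.6e-15) = 0.08478e6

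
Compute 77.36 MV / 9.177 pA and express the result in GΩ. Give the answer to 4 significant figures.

(77.36e6) / (9.177e-12) = 8.42977e18 Ω

8430000000 GΩ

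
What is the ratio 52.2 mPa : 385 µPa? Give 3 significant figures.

(52.2 × 10⁻³) / (385 × 10⁻⁶) = 0.1356 × 10³

136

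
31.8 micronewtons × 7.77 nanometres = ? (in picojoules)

0.247086 picojoules

31.8 × 10^-6 × 7.77 × 10^-9 = 247.086 × 10^-15 J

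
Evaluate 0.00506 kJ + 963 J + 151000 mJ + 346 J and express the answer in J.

1465.06 J

In J:
  0.00506 kJ = 0.00506 × 10³ J = 5.06
  963 J → 963
  151000 mJ = 151000 × 10⁻³ J = 151
  346 J → 346
Sum: 5.06 + 963 + 151 + 346 = 1465.06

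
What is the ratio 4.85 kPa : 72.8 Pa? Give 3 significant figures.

(4.85 × 10^3) / (72.8) = 0.06662 × 10^3

66.6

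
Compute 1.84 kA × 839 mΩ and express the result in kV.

1.84e3 × 839e-3 = 1543.76 V

1.54376 kV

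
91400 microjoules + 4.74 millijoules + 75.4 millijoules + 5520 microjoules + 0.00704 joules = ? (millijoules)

184.1 millijoules

In millijoules:
  91400 microjoules = 91400 × 10^-3 millijoules = 91.4
  4.74 millijoules → 4.74
  75.4 millijoules → 75.4
  5520 microjoules = 5520 × 10^-3 millijoules = 5.52
  0.00704 joules = 0.00704 × 10^3 millijoules = 7.04
Sum: 91.4 + 4.74 + 75.4 + 5.52 + 7.04 = 184.1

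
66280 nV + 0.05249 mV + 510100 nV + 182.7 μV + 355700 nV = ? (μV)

In μV:
  66280 nV = 66280 × 10^-3 μV = 66.28
  0.05249 mV = 0.05249 × 10^3 μV = 52.49
  510100 nV = 510100 × 10^-3 μV = 510.1
  182.7 μV → 182.7
  355700 nV = 355700 × 10^-3 μV = 355.7
Sum: 66.28 + 52.49 + 510.1 + 182.7 + 355.7 = 1167.27

1167.27 μV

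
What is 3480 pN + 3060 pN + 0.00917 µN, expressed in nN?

In nN:
  3480 pN = 3480e-3 nN = 3.48
  3060 pN = 3060e-3 nN = 3.06
  0.00917 µN = 0.00917e3 nN = 9.17
Sum: 3.48 + 3.06 + 9.17 = 15.71

15.71 nN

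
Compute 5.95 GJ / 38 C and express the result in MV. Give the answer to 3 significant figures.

157 MV

(5.95 × 10^9) / (38) = 0.15658 × 10^9 V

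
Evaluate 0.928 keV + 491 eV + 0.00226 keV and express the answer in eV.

1421.26 eV

In eV:
  0.928 keV = 0.928 × 10^3 eV = 928
  491 eV → 491
  0.00226 keV = 0.00226 × 10^3 eV = 2.26
Sum: 928 + 491 + 2.26 = 1421.26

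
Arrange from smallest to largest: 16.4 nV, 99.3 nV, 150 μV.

16.4 nV = 0.0000000164 V
99.3 nV = 0.0000000993 V
150 μV = 0.00015 V

16.4 nV < 99.3 nV < 150 μV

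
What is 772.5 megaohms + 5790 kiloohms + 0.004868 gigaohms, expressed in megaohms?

783.158 megaohms

In megaohms:
  772.5 megaohms → 772.5
  5790 kiloohms = 5790 × 10⁻³ megaohms = 5.79
  0.004868 gigaohms = 0.004868 × 10³ megaohms = 4.868
Sum: 772.5 + 5.79 + 4.868 = 783.158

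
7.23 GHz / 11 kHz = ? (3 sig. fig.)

(7.23e9) / (11e3) = 0.6573e6

657000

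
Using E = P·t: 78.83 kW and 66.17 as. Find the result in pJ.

78.83 × 10³ × 66.17 × 10⁻¹⁸ = 5216.1811 × 10⁻¹⁵ J

5.2161811 pJ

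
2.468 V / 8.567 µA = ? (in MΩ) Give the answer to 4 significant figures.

0.2881 MΩ

(2.468) / (8.567 × 10⁻⁶) = 0.288082 × 10⁶ Ω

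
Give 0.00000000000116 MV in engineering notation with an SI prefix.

= 1.16 × 10^-6 V; 10^-6 is micro.

1.16 µV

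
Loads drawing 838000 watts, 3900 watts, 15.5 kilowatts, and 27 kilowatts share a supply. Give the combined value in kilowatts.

884.4 kilowatts

In kilowatts:
  838000 watts = 838000e-3 kilowatts = 838
  3900 watts = 3900e-3 kilowatts = 3.9
  15.5 kilowatts → 15.5
  27 kilowatts → 27
Sum: 838 + 3.9 + 15.5 + 27 = 884.4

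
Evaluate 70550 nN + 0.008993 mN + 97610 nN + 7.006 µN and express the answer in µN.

In µN:
  70550 nN = 70550 × 10^-3 µN = 70.55
  0.008993 mN = 0.008993 × 10^3 µN = 8.993
  97610 nN = 97610 × 10^-3 µN = 97.61
  7.006 µN → 7.006
Sum: 70.55 + 8.993 + 97.61 + 7.006 = 184.159

184.159 µN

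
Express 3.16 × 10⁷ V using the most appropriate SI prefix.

= 31.6 × 10⁶ V; 10⁶ is mega.

31.6 MV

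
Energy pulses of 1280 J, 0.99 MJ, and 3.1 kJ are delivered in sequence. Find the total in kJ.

994.38 kJ

In kJ:
  1280 J = 1280e-3 kJ = 1.28
  0.99 MJ = 0.99e3 kJ = 990
  3.1 kJ → 3.1
Sum: 1.28 + 990 + 3.1 = 994.38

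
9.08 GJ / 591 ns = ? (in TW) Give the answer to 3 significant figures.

(9.08 × 10⁹) / (591 × 10⁻⁹) = 0.015364 × 10¹⁸ W

15400 TW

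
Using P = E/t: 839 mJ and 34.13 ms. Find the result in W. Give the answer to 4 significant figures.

24.58 W

(839 × 10⁻³) / (34.13 × 10⁻³) = 24.5825 W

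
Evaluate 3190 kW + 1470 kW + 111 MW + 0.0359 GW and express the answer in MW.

151.56 MW

In MW:
  3190 kW = 3190 × 10⁻³ MW = 3.19
  1470 kW = 1470 × 10⁻³ MW = 1.47
  111 MW → 111
  0.0359 GW = 0.0359 × 10³ MW = 35.9
Sum: 3.19 + 1.47 + 111 + 35.9 = 151.56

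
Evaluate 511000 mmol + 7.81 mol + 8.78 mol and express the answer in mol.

527.59 mol

In mol:
  511000 mmol = 511000 × 10⁻³ mol = 511
  7.81 mol → 7.81
  8.78 mol → 8.78
Sum: 511 + 7.81 + 8.78 = 527.59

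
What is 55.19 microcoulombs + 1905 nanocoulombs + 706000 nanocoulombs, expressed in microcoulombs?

In microcoulombs:
  55.19 microcoulombs → 55.19
  1905 nanocoulombs = 1905 × 10^-3 microcoulombs = 1.905
  706000 nanocoulombs = 706000 × 10^-3 microcoulombs = 706
Sum: 55.19 + 1.905 + 706 = 763.095

763.095 microcoulombs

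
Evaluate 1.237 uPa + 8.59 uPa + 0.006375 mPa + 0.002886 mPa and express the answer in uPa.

19.088 uPa

In uPa:
  1.237 uPa → 1.237
  8.59 uPa → 8.59
  0.006375 mPa = 0.006375 × 10³ uPa = 6.375
  0.002886 mPa = 0.002886 × 10³ uPa = 2.886
Sum: 1.237 + 8.59 + 6.375 + 2.886 = 19.088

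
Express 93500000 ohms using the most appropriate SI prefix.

93.5 megaohms

= 93.5 × 10^6 ohms; 10^6 is mega.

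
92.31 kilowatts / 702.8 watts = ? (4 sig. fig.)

(92.31 × 10^3) / (702.8) = 0.13135 × 10^3

131.3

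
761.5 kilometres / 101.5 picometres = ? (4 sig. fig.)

7502000000000000

(761.5 × 10³) / (101.5 × 10⁻¹²) = 7.5025 × 10¹⁵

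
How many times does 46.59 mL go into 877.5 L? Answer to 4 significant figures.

(877.5) / (46.59 × 10^-3) = 18.835 × 10^3

18830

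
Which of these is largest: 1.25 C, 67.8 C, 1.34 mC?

67.8 C

1.25 C = 1.25 C
67.8 C = 67.8 C
1.34 mC = 0.00134 C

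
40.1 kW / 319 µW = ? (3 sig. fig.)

126000000

(40.1 × 10^3) / (319 × 10^-6) = 0.1257 × 10^9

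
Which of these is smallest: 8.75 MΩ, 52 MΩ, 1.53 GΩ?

8.75 MΩ = 8750000 Ω
52 MΩ = 52000000 Ω
1.53 GΩ = 1530000000 Ω

8.75 MΩ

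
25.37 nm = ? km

nano = 10⁻⁹, kilo = 10³; factor is 10⁻¹².
25.37 × 10⁻¹² = 0.00000000002537

0.00000000002537 km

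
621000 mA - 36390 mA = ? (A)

In A:
  621000 mA = 621000 × 10^-3 A = 621
  36390 mA = 36390 × 10^-3 A = 36.39
Difference: 621 - 36.39 = 584.61

584.61 A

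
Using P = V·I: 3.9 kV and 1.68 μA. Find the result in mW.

6.552 mW

3.9 × 10^3 × 1.68 × 10^-6 = 6.552 × 10^-3 W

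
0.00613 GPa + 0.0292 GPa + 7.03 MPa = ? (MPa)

In MPa:
  0.00613 GPa = 0.00613e3 MPa = 6.13
  0.0292 GPa = 0.0292e3 MPa = 29.2
  7.03 MPa → 7.03
Sum: 6.13 + 29.2 + 7.03 = 42.36

42.36 MPa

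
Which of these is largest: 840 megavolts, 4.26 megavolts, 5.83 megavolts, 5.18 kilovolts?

840 megavolts = 840000000 volts
4.26 megavolts = 4260000 volts
5.83 megavolts = 5830000 volts
5.18 kilovolts = 5180 volts

840 megavolts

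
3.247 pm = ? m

0.000000000003247 m

pico = 10⁻¹², (no prefix) = 10⁰; factor is 10⁻¹².
3.247 × 10⁻¹² = 0.000000000003247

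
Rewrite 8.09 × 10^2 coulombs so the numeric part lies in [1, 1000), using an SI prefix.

809 coulombs

= 809 coulombs; mantissa already in [1, 1000).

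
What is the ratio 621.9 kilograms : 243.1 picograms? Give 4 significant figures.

2558000000000000

(621.9 × 10³) / (243.1 × 10⁻¹²) = 2.5582 × 10¹⁵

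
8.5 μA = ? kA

micro = 10^-6, kilo = 10^3; factor is 10^-9.
8.5 × 10^-9 = 0.0000000085

0.0000000085 kA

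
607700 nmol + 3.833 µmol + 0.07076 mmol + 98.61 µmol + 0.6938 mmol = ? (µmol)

1474.703 µmol

In µmol:
  607700 nmol = 607700e-3 µmol = 607.7
  3.833 µmol → 3.833
  0.07076 mmol = 0.07076e3 µmol = 70.76
  98.61 µmol → 98.61
  0.6938 mmol = 0.6938e3 µmol = 693.8
Sum: 607.7 + 3.833 + 70.76 + 98.61 + 693.8 = 1474.703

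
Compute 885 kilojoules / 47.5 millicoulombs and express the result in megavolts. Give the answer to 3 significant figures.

18.6 megavolts

(885 × 10³) / (47.5 × 10⁻³) = 18.632 × 10⁶ V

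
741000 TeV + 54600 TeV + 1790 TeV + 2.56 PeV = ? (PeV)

In PeV:
  741000 TeV = 741000 × 10⁻³ PeV = 741
  54600 TeV = 54600 × 10⁻³ PeV = 54.6
  1790 TeV = 1790 × 10⁻³ PeV = 1.79
  2.56 PeV → 2.56
Sum: 741 + 54.6 + 1.79 + 2.56 = 799.95

799.95 PeV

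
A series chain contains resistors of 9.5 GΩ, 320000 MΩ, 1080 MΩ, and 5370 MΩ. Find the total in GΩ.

335.95 GΩ

In GΩ:
  9.5 GΩ → 9.5
  320000 MΩ = 320000 × 10⁻³ GΩ = 320
  1080 MΩ = 1080 × 10⁻³ GΩ = 1.08
  5370 MΩ = 5370 × 10⁻³ GΩ = 5.37
Sum: 9.5 + 320 + 1.08 + 5.37 = 335.95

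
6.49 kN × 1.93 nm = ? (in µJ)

6.49 × 10³ × 1.93 × 10⁻⁹ = 12.5257 × 10⁻⁶ J

12.5257 µJ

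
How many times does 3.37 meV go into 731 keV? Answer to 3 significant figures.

(731 × 10³) / (3.37 × 10⁻³) = 216.9 × 10⁶

217000000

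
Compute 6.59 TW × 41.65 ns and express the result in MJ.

0.2744735 MJ

6.59e12 × 41.65e-9 = 274.4735e3 J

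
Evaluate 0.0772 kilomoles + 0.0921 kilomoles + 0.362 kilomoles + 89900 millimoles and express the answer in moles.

621.2 moles

In moles:
  0.0772 kilomoles = 0.0772e3 moles = 77.2
  0.0921 kilomoles = 0.0921e3 moles = 92.1
  0.362 kilomoles = 0.362e3 moles = 362
  89900 millimoles = 89900e-3 moles = 89.9
Sum: 77.2 + 92.1 + 362 + 89.9 = 621.2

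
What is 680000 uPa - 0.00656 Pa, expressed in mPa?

In mPa:
  680000 uPa = 680000 × 10⁻³ mPa = 680
  0.00656 Pa = 0.00656 × 10³ mPa = 6.56
Difference: 680 - 6.56 = 673.44

673.44 mPa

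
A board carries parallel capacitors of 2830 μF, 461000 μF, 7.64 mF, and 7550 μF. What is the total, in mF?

In mF:
  2830 μF = 2830 × 10⁻³ mF = 2.83
  461000 μF = 461000 × 10⁻³ mF = 461
  7.64 mF → 7.64
  7550 μF = 7550 × 10⁻³ mF = 7.55
Sum: 2.83 + 461 + 7.64 + 7.55 = 479.02

479.02 mF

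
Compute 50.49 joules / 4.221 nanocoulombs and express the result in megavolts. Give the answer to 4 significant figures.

(50.49) / (4.221e-9) = 11.9616e9 V

11960 megavolts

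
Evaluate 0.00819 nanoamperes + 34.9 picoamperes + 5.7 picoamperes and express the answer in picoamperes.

48.79 picoamperes

In picoamperes:
  0.00819 nanoamperes = 0.00819 × 10³ picoamperes = 8.19
  34.9 picoamperes → 34.9
  5.7 picoamperes → 5.7
Sum: 8.19 + 34.9 + 5.7 = 48.79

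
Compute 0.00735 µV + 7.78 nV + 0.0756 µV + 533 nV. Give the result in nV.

In nV:
  0.00735 µV = 0.00735 × 10^3 nV = 7.35
  7.78 nV → 7.78
  0.0756 µV = 0.0756 × 10^3 nV = 75.6
  533 nV → 533
Sum: 7.35 + 7.78 + 75.6 + 533 = 623.73

623.73 nV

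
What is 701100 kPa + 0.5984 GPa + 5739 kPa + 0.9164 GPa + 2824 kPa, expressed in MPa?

In MPa:
  701100 kPa = 701100e-3 MPa = 701.1
  0.5984 GPa = 0.5984e3 MPa = 598.4
  5739 kPa = 5739e-3 MPa = 5.739
  0.9164 GPa = 0.9164e3 MPa = 916.4
  2824 kPa = 2824e-3 MPa = 2.824
Sum: 701.1 + 598.4 + 5.739 + 916.4 + 2.824 = 2224.463

2224.463 MPa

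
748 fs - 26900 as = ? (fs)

721.1 fs

In fs:
  748 fs → 748
  26900 as = 26900e-3 fs = 26.9
Difference: 748 - 26.9 = 721.1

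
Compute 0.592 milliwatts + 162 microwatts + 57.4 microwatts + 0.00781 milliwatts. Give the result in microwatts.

819.21 microwatts

In microwatts:
  0.592 milliwatts = 0.592e3 microwatts = 592
  162 microwatts → 162
  57.4 microwatts → 57.4
  0.00781 milliwatts = 0.00781e3 microwatts = 7.81
Sum: 592 + 162 + 57.4 + 7.81 = 819.21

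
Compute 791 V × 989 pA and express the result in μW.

0.782299 μW

791 × 989 × 10^-12 = 782299 × 10^-12 W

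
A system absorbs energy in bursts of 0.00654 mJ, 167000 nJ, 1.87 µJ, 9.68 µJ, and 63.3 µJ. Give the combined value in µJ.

248.39 µJ

In µJ:
  0.00654 mJ = 0.00654 × 10³ µJ = 6.54
  167000 nJ = 167000 × 10⁻³ µJ = 167
  1.87 µJ → 1.87
  9.68 µJ → 9.68
  63.3 µJ → 63.3
Sum: 6.54 + 167 + 1.87 + 9.68 + 63.3 = 248.39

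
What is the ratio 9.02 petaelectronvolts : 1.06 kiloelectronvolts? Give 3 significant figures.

(9.02e15) / (1.06e3) = 8.509e12

8510000000000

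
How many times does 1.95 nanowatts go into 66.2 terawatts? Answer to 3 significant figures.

(66.2e12) / (1.95e-9) = 33.95e21

33900000000000000000000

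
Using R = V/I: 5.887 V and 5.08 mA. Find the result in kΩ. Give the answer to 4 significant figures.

1.159 kΩ

(5.887) / (5.08e-3) = 1.15886e3 Ω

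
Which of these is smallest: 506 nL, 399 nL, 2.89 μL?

399 nL

506 nL = 0.000000506 L
399 nL = 0.000000399 L
2.89 μL = 0.00000289 L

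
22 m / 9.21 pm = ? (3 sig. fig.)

2390000000000

(22) / (9.21 × 10⁻¹²) = 2.389 × 10¹²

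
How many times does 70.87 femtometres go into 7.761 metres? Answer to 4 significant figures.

(7.761) / (70.87 × 10⁻¹⁵) = 0.10951 × 10¹⁵

109500000000000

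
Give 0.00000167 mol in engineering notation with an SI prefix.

= 1.67 × 10^-6 mol; 10^-6 is micro.

1.67 µmol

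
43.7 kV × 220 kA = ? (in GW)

9.614 GW

43.7e3 × 220e3 = 9614e6 W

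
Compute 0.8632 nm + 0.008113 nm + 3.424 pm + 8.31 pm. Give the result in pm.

883.047 pm

In pm:
  0.8632 nm = 0.8632e3 pm = 863.2
  0.008113 nm = 0.008113e3 pm = 8.113
  3.424 pm → 3.424
  8.31 pm → 8.31
Sum: 863.2 + 8.113 + 3.424 + 8.31 = 883.047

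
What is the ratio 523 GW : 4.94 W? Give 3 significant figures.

106000000000

(523e9) / (4.94) = 105.9e9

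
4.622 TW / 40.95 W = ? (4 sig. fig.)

112900000000

(4.622e12) / (40.95) = 0.11287e12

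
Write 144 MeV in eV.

144000000 eV

mega = 10^6, (no prefix) = 10^0; factor is 10^6.
144 × 10^6 = 144000000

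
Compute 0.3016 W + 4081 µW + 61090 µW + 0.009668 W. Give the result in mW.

376.439 mW

In mW:
  0.3016 W = 0.3016 × 10^3 mW = 301.6
  4081 µW = 4081 × 10^-3 mW = 4.081
  61090 µW = 61090 × 10^-3 mW = 61.09
  0.009668 W = 0.009668 × 10^3 mW = 9.668
Sum: 301.6 + 4.081 + 61.09 + 9.668 = 376.439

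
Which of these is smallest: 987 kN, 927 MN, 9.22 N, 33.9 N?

987 kN = 987000 N
927 MN = 927000000 N
9.22 N = 9.22 N
33.9 N = 33.9 N

9.22 N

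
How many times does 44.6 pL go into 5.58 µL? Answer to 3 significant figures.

125000

(5.58 × 10⁻⁶) / (44.6 × 10⁻¹²) = 0.1251 × 10⁶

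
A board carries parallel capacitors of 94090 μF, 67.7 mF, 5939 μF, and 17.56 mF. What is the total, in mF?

In mF:
  94090 μF = 94090 × 10^-3 mF = 94.09
  67.7 mF → 67.7
  5939 μF = 5939 × 10^-3 mF = 5.939
  17.56 mF → 17.56
Sum: 94.09 + 67.7 + 5.939 + 17.56 = 185.289

185.289 mF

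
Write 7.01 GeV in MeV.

7010 MeV

giga = 10⁹, mega = 10⁶; factor is 10³.
7.01 × 10³ = 7010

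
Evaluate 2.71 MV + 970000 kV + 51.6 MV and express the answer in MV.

In MV:
  2.71 MV → 2.71
  970000 kV = 970000 × 10^-3 MV = 970
  51.6 MV → 51.6
Sum: 2.71 + 970 + 51.6 = 1024.31

1024.31 MV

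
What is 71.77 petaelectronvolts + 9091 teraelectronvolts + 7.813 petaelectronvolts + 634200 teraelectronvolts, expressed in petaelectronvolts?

722.874 petaelectronvolts

In petaelectronvolts:
  71.77 petaelectronvolts → 71.77
  9091 teraelectronvolts = 9091 × 10⁻³ petaelectronvolts = 9.091
  7.813 petaelectronvolts → 7.813
  634200 teraelectronvolts = 634200 × 10⁻³ petaelectronvolts = 634.2
Sum: 71.77 + 9.091 + 7.813 + 634.2 = 722.874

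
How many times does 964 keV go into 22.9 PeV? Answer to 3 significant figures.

(22.9e15) / (964e3) = 0.02376e12

23800000000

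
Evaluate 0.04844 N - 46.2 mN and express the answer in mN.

2.24 mN

In mN:
  0.04844 N = 0.04844e3 mN = 48.44
  46.2 mN → 46.2
Difference: 48.44 - 46.2 = 2.24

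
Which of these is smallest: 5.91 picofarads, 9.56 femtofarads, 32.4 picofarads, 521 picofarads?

9.56 femtofarads

5.91 picofarads = 0.00000000000591 farads
9.56 femtofarads = 0.00000000000000956 farads
32.4 picofarads = 0.0000000000324 farads
521 picofarads = 0.000000000521 farads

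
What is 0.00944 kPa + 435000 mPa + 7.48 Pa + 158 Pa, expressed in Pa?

609.92 Pa

In Pa:
  0.00944 kPa = 0.00944e3 Pa = 9.44
  435000 mPa = 435000e-3 Pa = 435
  7.48 Pa → 7.48
  158 Pa → 158
Sum: 9.44 + 435 + 7.48 + 158 = 609.92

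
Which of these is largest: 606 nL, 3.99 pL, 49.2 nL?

606 nL

606 nL = 0.000000606 L
3.99 pL = 0.00000000000399 L
49.2 nL = 0.0000000492 L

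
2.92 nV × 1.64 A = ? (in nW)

2.92 × 10^-9 × 1.64 = 4.7888 × 10^-9 W

4.7888 nW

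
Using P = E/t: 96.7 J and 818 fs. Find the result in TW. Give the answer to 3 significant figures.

(96.7) / (818 × 10⁻¹⁵) = 0.11822 × 10¹⁵ W

118 TW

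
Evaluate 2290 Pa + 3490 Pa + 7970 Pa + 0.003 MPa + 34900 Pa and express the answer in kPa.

In kPa:
  2290 Pa = 2290 × 10⁻³ kPa = 2.29
  3490 Pa = 3490 × 10⁻³ kPa = 3.49
  7970 Pa = 7970 × 10⁻³ kPa = 7.97
  0.003 MPa = 0.003 × 10³ kPa = 3
  34900 Pa = 34900 × 10⁻³ kPa = 34.9
Sum: 2.29 + 3.49 + 7.97 + 3 + 34.9 = 51.65

51.65 kPa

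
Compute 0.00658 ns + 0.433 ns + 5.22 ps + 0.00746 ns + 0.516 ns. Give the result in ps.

In ps:
  0.00658 ns = 0.00658 × 10³ ps = 6.58
  0.433 ns = 0.433 × 10³ ps = 433
  5.22 ps → 5.22
  0.00746 ns = 0.00746 × 10³ ps = 7.46
  0.516 ns = 0.516 × 10³ ps = 516
Sum: 6.58 + 433 + 5.22 + 7.46 + 516 = 968.26

968.26 ps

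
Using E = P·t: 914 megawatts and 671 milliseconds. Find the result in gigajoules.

0.613294 gigajoules

914e6 × 671e-3 = 613294e3 J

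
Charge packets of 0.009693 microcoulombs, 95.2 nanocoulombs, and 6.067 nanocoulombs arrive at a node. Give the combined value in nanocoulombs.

110.96 nanocoulombs

In nanocoulombs:
  0.009693 microcoulombs = 0.009693 × 10^3 nanocoulombs = 9.693
  95.2 nanocoulombs → 95.2
  6.067 nanocoulombs → 6.067
Sum: 9.693 + 95.2 + 6.067 = 110.96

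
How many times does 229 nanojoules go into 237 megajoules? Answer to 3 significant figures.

(237 × 10⁶) / (229 × 10⁻⁹) = 1.035 × 10¹⁵

1030000000000000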